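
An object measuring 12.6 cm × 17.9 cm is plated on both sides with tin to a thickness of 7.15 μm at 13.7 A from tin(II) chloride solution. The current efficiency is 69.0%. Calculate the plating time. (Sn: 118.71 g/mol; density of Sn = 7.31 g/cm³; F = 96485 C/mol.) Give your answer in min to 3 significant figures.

Plated area = 2 × 12.6 × 17.9 = 451.1 cm²
Volume = 451.1 × 7.15×10⁻⁴ cm = 0.3225 cm³
m(Sn) = 0.3225 × 7.31 = 2.357 g
n(Sn) = 2.357 / 118.71 = 0.01986 mol; n(e⁻) = 2 × 0.01986 = 0.03972 mol
Q = 0.03972 × 96485 / 0.690 = 5554 C
t = 5554 / 13.7 = 405.4 s = 6.76 min

6.76 min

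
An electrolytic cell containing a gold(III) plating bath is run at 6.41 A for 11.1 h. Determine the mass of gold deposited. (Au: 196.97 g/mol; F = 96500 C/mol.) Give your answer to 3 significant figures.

174 g

Q = 6.41 A × 39960 s = 2.561×10^5 C
n(e⁻) = 2.561×10^5 / 96500 = 2.654 mol
Au³⁺ + 3e⁻ → Au, so n(Au) = 2.654 / 3 = 0.8847 mol
m = 0.8847 × 196.97 = 174 g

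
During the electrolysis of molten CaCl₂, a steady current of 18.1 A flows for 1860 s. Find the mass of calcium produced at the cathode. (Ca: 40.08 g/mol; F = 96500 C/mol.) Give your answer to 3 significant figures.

6.99 g

Q = 18.1 A × 1860 s = 33670 C
n(e⁻) = Q/F = 33670/96500 = 0.3489 mol
Ca²⁺ + 2e⁻ → Ca, so n(Ca) = 0.3489 / 2 = 0.1745 mol
m = 0.1745 × 40.08 = 6.99 g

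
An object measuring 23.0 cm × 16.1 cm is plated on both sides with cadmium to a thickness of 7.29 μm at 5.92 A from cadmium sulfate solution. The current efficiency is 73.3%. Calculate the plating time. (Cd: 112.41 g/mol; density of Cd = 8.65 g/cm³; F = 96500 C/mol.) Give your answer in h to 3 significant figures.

Plated area = 2 × 23.0 × 16.1 = 740.6 cm²
Volume = 740.6 × 7.29×10⁻⁴ cm = 0.5399 cm³
m(Cd) = 0.5399 × 8.65 = 4.670 g
n(Cd) = 4.670 / 112.41 = 0.04154 mol; n(e⁻) = 2 × 0.04154 = 0.08308 mol
Q = 0.08308 × 96500 / 0.733 = 10940 C
t = 10940 / 5.92 = 1848 s = 0.513 h

0.513 h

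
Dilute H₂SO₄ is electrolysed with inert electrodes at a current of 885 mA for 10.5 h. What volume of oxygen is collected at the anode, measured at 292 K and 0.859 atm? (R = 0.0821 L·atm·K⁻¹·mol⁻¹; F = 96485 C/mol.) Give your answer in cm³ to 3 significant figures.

Q = It = 0.885 × 37800 = 33450 C
n(e⁻) = Q/F = 33450/96485 = 0.3467 mol
2H₂O → O₂ + 4H⁺ + 4e⁻, so n(O₂) = 0.3467 / 4 = 0.08668 mol
V = nRT/P = 0.08668 × 0.0821 × 292 / 0.859 = 2.419 L
= 2420 cm³

2420 cm³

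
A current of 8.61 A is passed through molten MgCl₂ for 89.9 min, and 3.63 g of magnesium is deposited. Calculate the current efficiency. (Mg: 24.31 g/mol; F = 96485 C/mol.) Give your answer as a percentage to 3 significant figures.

Q = 8.61 × 5394 = 46440 C
n(e⁻) = 46440 / 96485 = 0.4813 mol
Mg²⁺ + 2e⁻ → Mg, so theoretical n(Mg) = 0.2407 mol → 5.851 g
Efficiency = 3.63 / 5.851 = 0.6204 = 62.0%

62.0%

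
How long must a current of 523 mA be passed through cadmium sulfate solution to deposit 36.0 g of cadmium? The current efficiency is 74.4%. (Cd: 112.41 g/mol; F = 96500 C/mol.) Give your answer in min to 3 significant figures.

2650 min

n(Cd) = 36.0 / 112.41 = 0.3203 mol
Cd²⁺ + 2e⁻ → Cd, so n(e⁻) = 2 × 0.3203 = 0.6406 mol
Q = 0.6406 × 96500 / 0.744 = 83090 C
t = Q / I = 83090 / 0.523 = 1.589×10^5 s = 2650 min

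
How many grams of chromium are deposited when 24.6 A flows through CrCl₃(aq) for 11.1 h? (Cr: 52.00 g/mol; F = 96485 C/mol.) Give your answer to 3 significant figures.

177 g

Charge passed = 24.6 × 39960 = 9.830×10^5 C
Moles of electrons = 9.830×10^5 / 96485 = 10.19 mol
Cr³⁺ + 3e⁻ → Cr, so n(Cr) = 10.19 / 3 = 3.397 mol
m = 3.397 × 52.00 = 177 g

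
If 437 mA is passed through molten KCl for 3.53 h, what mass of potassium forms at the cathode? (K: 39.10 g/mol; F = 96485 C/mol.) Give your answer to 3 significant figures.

Charge passed = 0.437 × 12708 = 5553 C
n(e⁻) = Q/F = 5553/96485 = 0.05755 mol
K⁺ + e⁻ → K, so n(K) = 0.05755 mol
m = 0.05755 × 39.10 = 2.25 g

2.25 g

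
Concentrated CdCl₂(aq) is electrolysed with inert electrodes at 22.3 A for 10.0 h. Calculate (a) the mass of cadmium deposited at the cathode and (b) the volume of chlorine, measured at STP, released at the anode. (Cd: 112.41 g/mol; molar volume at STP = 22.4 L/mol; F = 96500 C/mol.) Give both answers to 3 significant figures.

468 g Cd; 93.2 L Cl₂

Q = 22.3 × 36000 = 8.028×10^5 C; n(e⁻) = 8.028×10^5 / 96500 = 8.319 mol
Cathode: Cd²⁺ + 2e⁻ → Cd → n(Cd) = 8.319/2 = 4.160 mol → 468 g
Anode: 2Cl⁻ → Cl₂ + 2e⁻ → n(Cl₂) = 8.319/2 = 4.160 mol → 93.2 L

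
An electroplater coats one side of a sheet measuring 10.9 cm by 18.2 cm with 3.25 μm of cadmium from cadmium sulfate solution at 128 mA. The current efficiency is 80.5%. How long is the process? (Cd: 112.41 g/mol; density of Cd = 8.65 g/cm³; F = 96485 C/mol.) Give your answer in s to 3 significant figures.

Plated area = 10.9 × 18.2 = 198.4 cm²
Volume = 198.4 × 3.25×10⁻⁴ cm = 0.06448 cm³
m(Cd) = 0.06448 × 8.65 = 0.5578 g
n(Cd) = 0.5578 / 112.41 = 0.004962 mol; n(e⁻) = 2 × 0.004962 = 0.009924 mol
Q = 0.009924 × 96485 / 0.805 = 1189 C
t = 1189 / 0.128 = 9289 s

9290 s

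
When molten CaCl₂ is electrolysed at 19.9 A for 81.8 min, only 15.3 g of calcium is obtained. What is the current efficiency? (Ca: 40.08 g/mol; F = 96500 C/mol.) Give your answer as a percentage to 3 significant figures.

75.4%

Q = 19.9 × 4908 = 97670 C
n(e⁻) = 97670 / 96500 = 1.012 mol
Ca²⁺ + 2e⁻ → Ca, so theoretical n(Ca) = 0.5060 mol → 20.28 g
Efficiency = 15.3 / 20.28 = 0.7544 = 75.4%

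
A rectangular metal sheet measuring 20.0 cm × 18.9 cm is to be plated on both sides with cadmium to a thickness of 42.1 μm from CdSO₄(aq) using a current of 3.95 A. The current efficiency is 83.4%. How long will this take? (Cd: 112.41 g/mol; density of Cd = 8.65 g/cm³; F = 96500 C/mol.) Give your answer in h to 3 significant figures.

3.99 h

Plated area = 2 × 20.0 × 18.9 = 756.0 cm²
Volume = 756.0 × 42.1×10⁻⁴ cm = 3.183 cm³
m(Cd) = 3.183 × 8.65 = 27.53 g
n(Cd) = 27.53 / 112.41 = 0.2449 mol; n(e⁻) = 2 × 0.2449 = 0.4898 mol
Q = 0.4898 × 96500 / 0.834 = 56670 C
t = 56670 / 3.95 = 14350 s = 3.99 h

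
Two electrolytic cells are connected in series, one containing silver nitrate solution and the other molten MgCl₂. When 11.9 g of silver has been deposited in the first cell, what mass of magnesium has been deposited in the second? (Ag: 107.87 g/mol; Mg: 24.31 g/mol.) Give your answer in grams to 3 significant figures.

1.34 g

n(Ag) = 11.9 / 107.87 = 0.1103 mol
Ag⁺ + e⁻ → Ag, so n(e⁻) = 0.1103 mol
Since the cells are in series, n(e⁻) in the Mg cell is also 0.1103 mol.
Mg²⁺ + 2e⁻ → Mg, so n(Mg) = 0.1103 / 2 = 0.05515 mol
m(Mg) = 0.05515 × 24.31 = 1.34 g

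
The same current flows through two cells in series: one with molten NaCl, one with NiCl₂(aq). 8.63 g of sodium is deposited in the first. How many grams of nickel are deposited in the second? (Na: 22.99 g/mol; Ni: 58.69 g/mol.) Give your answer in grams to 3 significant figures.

n(Na) = 8.63 / 22.99 = 0.3754 mol
Na⁺ + e⁻ → Na, so n(e⁻) = 0.3754 mol
In series, the same 0.3754 mol of electrons flows through the second cell.
Ni²⁺ + 2e⁻ → Ni, so n(Ni) = 0.3754 / 2 = 0.1877 mol
m(Ni) = 0.1877 × 58.69 = 11.0 g

11.0 g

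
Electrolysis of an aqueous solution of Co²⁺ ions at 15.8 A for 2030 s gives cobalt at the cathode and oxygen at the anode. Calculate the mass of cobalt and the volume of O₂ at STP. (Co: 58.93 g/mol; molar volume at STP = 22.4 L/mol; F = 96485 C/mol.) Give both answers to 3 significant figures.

9.79 g Co; 1.86 L O₂

Q = 15.8 × 2030 = 32070 C; n(e⁻) = 32070 / 96485 = 0.3324 mol
Cathode: Co²⁺ + 2e⁻ → Co → n(Co) = 0.3324/2 = 0.1662 mol → 9.79 g
Anode: 2H₂O → O₂ + 4H⁺ + 4e⁻ → n(O₂) = 0.3324/4 = 0.08310 mol → 1.86 L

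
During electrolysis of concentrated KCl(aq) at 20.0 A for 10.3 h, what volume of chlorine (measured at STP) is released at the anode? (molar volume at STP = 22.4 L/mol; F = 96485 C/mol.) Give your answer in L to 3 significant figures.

Charge passed = 20.0 × 37080 = 7.416×10^5 C
n(e⁻) = 7.416×10^5 / 96485 = 7.686 mol
2Cl⁻ → Cl₂ + 2e⁻, so n(Cl₂) = 7.686 / 2 = 3.843 mol
V = 3.843 × 22.4 = 86.08 L

86.1 L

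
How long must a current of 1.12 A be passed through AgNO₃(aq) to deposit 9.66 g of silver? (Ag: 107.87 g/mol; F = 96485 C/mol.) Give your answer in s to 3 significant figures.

n(Ag) = 9.66 / 107.87 = 0.08955 mol
Ag⁺ + e⁻ → Ag, so n(e⁻) = 0.08955 mol
Q = 0.08955 × 96485 = 8640 C
t = Q / I = 8640 / 1.12 = 7714 s

7710 s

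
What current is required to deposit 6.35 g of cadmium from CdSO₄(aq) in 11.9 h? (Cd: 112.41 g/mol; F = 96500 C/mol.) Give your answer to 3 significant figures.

0.254 A

n(Cd) = 6.35 / 112.41 = 0.05649 mol
Cd²⁺ + 2e⁻ → Cd, so n(e⁻) = 2 × 0.05649 = 0.1130 mol
Q = 0.1130 × 96500 = 10900 C
I = Q / t = 10900 / 42840 s = 0.254 A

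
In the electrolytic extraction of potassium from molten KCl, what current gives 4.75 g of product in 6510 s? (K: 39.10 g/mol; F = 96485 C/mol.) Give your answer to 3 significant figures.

1.80 A

n(K) = 4.75 / 39.10 = 0.1215 mol
K⁺ + e⁻ → K, so n(e⁻) = 0.1215 mol
Q = 0.1215 × 96485 = 11720 C
I = Q / t = 11720 / 6510 s = 1.80 A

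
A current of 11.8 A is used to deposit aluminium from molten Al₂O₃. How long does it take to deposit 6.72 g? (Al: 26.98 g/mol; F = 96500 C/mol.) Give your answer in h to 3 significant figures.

1.70 h

n(Al) = 6.72 / 26.98 = 0.2491 mol
Al³⁺ + 3e⁻ → Al, so n(e⁻) = 3 × 0.2491 = 0.7473 mol
Q = 0.7473 × 96500 = 72110 C
t = Q / I = 72110 / 11.8 = 6111 s = 1.70 h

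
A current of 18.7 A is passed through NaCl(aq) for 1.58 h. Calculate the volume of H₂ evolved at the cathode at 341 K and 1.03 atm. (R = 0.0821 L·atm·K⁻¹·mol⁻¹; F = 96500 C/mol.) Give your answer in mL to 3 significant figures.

Q = It = 18.7 × 5688 = 1.064×10^5 C
n(e⁻) = Q/F = 1.064×10^5/96500 = 1.103 mol
2H⁺ + 2e⁻ → H₂, so n(H₂) = 1.103 / 2 = 0.5515 mol
V = nRT/P = 0.5515 × 0.0821 × 341 / 1.03 = 14.99 L
= 15000 mL

15000 mL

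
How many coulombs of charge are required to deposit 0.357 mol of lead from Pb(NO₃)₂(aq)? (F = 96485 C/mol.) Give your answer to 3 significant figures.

68900 C

Pb²⁺ + 2e⁻ → Pb, so n(e⁻) = 2 × 0.357 = 0.7140 mol
Q = 0.7140 × 96485 = 68890 C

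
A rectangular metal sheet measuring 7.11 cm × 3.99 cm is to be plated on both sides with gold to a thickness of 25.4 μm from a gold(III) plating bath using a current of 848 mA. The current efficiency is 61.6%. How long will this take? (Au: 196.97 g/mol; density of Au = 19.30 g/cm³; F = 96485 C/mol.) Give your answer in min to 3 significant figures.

Plated area = 2 × 7.11 × 3.99 = 56.74 cm²
Volume = 56.74 × 25.4×10⁻⁴ cm = 0.1441 cm³
m(Au) = 0.1441 × 19.30 = 2.781 g
n(Au) = 2.781 / 196.97 = 0.01412 mol; n(e⁻) = 3 × 0.01412 = 0.04236 mol
Q = 0.04236 × 96485 / 0.616 = 6635 C
t = 6635 / 0.848 = 7824 s = 130 min

130 min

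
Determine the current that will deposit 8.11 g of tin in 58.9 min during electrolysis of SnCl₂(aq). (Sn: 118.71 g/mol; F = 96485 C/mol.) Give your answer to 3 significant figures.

3.73 A

n(Sn) = 8.11 / 118.71 = 0.06832 mol
Sn²⁺ + 2e⁻ → Sn, so n(e⁻) = 2 × 0.06832 = 0.1366 mol
Q = 0.1366 × 96485 = 13180 C
I = Q / t = 13180 / 3534 s = 3.73 A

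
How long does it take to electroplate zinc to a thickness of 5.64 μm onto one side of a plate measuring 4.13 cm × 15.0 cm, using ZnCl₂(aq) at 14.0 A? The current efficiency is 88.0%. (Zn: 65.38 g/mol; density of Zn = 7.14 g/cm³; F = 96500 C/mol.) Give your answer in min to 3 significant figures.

Plated area = 4.13 × 15.0 = 61.95 cm²
Volume = 61.95 × 5.64×10⁻⁴ cm = 0.03494 cm³
m(Zn) = 0.03494 × 7.14 = 0.2495 g
n(Zn) = 0.2495 / 65.38 = 0.003816 mol; n(e⁻) = 2 × 0.003816 = 0.007632 mol
Q = 0.007632 × 96500 / 0.880 = 836.9 C
t = 836.9 / 14.0 = 59.78 s = 0.996 min

0.996 min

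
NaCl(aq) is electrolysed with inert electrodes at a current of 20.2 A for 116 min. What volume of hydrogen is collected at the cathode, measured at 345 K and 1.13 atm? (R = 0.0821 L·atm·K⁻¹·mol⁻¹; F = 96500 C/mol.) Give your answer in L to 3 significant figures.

18.3 L

Charge passed = 20.2 × 6960 = 1.406×10^5 C
Moles of electrons = 1.406×10^5 / 96500 = 1.457 mol
2H⁺ + 2e⁻ → H₂, so n(H₂) = 1.457 / 2 = 0.7285 mol
V = nRT/P = 0.7285 × 0.0821 × 345 / 1.13 = 18.26 L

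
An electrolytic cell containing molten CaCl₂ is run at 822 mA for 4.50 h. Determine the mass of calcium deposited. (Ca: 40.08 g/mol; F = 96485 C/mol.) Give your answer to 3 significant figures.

2.77 g

Q = 0.822 A × 16200 s = 13320 C
Moles of electrons = 13320 / 96485 = 0.1381 mol
Ca²⁺ + 2e⁻ → Ca, so n(Ca) = 0.1381 / 2 = 0.06905 mol
m = 0.06905 × 40.08 = 2.77 g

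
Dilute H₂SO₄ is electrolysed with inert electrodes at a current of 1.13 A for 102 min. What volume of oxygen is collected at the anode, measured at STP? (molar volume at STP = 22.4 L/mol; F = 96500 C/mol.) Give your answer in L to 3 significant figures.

0.401 L

Charge passed = 1.13 × 6120 = 6916 C
n(e⁻) = 6916 / 96500 = 0.07167 mol
2H₂O → O₂ + 4H⁺ + 4e⁻, so n(O₂) = 0.07167 / 4 = 0.01792 mol
V = 0.01792 × 22.4 = 0.4014 L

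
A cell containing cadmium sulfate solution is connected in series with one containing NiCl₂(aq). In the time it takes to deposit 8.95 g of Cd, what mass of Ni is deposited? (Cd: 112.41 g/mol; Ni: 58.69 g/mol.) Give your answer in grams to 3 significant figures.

n(Cd) = 8.95 / 112.41 = 0.07962 mol
Cd²⁺ + 2e⁻ → Cd, so n(e⁻) = 2 × 0.07962 = 0.1592 mol
In series, the same 0.1592 mol of electrons flows through the second cell.
Ni²⁺ + 2e⁻ → Ni, so n(Ni) = 0.1592 / 2 = 0.07960 mol
m(Ni) = 0.07960 × 58.69 = 4.67 g

4.67 g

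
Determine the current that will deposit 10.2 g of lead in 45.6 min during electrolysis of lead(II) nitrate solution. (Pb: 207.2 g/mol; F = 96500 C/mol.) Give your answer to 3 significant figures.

n(Pb) = 10.2 / 207.2 = 0.04923 mol
Pb²⁺ + 2e⁻ → Pb, so n(e⁻) = 2 × 0.04923 = 0.09846 mol
Q = 0.09846 × 96500 = 9501 C
I = Q / t = 9501 / 2736 s = 3.47 A

3.47 A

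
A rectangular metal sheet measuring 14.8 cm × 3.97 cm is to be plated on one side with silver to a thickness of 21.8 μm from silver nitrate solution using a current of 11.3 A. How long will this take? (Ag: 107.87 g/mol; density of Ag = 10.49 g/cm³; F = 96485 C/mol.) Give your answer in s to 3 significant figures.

Plated area = 14.8 × 3.97 = 58.76 cm²
Volume = 58.76 × 21.8×10⁻⁴ cm = 0.1281 cm³
m(Ag) = 0.1281 × 10.49 = 1.344 g
n(Ag) = 1.344 / 107.87 = 0.01246 mol; n(e⁻) = 0.01246 mol
Q = 0.01246 × 96485 = 1202 C
t = 1202 / 11.3 = 106.4 s

106 s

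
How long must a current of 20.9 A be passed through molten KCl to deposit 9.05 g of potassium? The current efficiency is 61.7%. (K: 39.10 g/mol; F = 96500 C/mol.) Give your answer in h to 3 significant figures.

0.481 h

n(K) = 9.05 / 39.10 = 0.2315 mol
K⁺ + e⁻ → K, so n(e⁻) = 0.2315 mol
Q = 0.2315 × 96500 / 0.617 = 36210 C
t = Q / I = 36210 / 20.9 = 1733 s = 0.481 h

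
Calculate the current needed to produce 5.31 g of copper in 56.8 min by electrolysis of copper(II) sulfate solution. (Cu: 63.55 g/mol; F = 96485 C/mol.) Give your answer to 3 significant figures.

4.73 A

n(Cu) = 5.31 / 63.55 = 0.08356 mol
Cu²⁺ + 2e⁻ → Cu, so n(e⁻) = 2 × 0.08356 = 0.1671 mol
Q = 0.1671 × 96485 = 16120 C
I = Q / t = 16120 / 3408 s = 4.73 A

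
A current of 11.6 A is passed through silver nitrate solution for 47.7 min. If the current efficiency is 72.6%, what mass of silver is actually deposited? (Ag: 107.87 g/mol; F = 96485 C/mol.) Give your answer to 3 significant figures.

Q = 11.6 × 2862 = 33200 C
n(e⁻) = 33200 / 96485 = 0.3441 mol
Ag⁺ + e⁻ → Ag, so theoretical m(Ag) = 0.3441 × 107.87 = 37.12 g
Actual mass = 72.6% × 37.12 = 26.9 g

26.9 g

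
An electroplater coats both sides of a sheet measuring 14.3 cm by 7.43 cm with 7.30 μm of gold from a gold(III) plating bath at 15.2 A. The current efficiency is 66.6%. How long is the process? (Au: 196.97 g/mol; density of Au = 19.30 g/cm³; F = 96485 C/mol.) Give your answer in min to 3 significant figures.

Plated area = 2 × 14.3 × 7.43 = 212.5 cm²
Volume = 212.5 × 7.30×10⁻⁴ cm = 0.1551 cm³
m(Au) = 0.1551 × 19.30 = 2.993 g
n(Au) = 2.993 / 196.97 = 0.01520 mol; n(e⁻) = 3 × 0.01520 = 0.04560 mol
Q = 0.04560 × 96485 / 0.666 = 6606 C
t = 6606 / 15.2 = 434.6 s = 7.24 min

7.24 min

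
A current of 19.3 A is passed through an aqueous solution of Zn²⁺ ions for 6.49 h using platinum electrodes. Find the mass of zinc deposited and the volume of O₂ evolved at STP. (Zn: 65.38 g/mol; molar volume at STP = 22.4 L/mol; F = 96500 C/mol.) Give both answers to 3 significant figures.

153 g Zn; 26.2 L O₂

Q = 19.3 × 23364 = 4.509×10^5 C; n(e⁻) = 4.509×10^5 / 96500 = 4.673 mol
Cathode: Zn²⁺ + 2e⁻ → Zn → n(Zn) = 4.673/2 = 2.337 mol → 153 g
Anode: 2H₂O → O₂ + 4H⁺ + 4e⁻ → n(O₂) = 4.673/4 = 1.168 mol → 26.2 L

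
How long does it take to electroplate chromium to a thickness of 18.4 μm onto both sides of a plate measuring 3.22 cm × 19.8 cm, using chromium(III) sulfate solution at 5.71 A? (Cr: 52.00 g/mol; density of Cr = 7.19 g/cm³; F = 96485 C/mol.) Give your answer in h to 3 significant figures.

Plated area = 2 × 3.22 × 19.8 = 127.5 cm²
Volume = 127.5 × 18.4×10⁻⁴ cm = 0.2346 cm³
m(Cr) = 0.2346 × 7.19 = 1.687 g
n(Cr) = 1.687 / 52.00 = 0.03244 mol; n(e⁻) = 3 × 0.03244 = 0.09732 mol
Q = 0.09732 × 96485 = 9390 C
t = 9390 / 5.71 = 1644 s = 0.457 h

0.457 h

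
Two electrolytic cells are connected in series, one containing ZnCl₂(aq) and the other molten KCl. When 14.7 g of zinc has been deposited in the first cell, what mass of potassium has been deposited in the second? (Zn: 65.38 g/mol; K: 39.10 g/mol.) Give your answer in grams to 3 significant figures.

17.6 g

n(Zn) = 14.7 / 65.38 = 0.2248 mol
Zn²⁺ + 2e⁻ → Zn, so n(e⁻) = 2 × 0.2248 = 0.4496 mol
The cells are in series, so the same charge (and hence the same n(e⁻) = 0.4496 mol) passes through both.
K⁺ + e⁻ → K, so n(K) = 0.4496 mol
m(K) = 0.4496 × 39.10 = 17.6 g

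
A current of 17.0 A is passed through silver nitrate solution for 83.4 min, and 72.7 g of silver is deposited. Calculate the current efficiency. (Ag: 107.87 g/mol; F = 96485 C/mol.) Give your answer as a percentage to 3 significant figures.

Q = 17.0 × 5004 = 85070 C
n(e⁻) = 85070 / 96485 = 0.8817 mol
Ag⁺ + e⁻ → Ag, so theoretical n(Ag) = 0.8817 mol → 95.11 g
Efficiency = 72.7 / 95.11 = 0.7644 = 76.4%

76.4%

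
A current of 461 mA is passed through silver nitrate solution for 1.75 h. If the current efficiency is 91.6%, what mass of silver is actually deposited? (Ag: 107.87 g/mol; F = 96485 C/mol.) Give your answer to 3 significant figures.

2.97 g

Q = 0.461 × 6300 = 2904 C
n(e⁻) = 2904 / 96485 = 0.03010 mol
Ag⁺ + e⁻ → Ag, so theoretical m(Ag) = 0.03010 × 107.87 = 3.247 g
Actual mass = 91.6% × 3.247 = 2.97 g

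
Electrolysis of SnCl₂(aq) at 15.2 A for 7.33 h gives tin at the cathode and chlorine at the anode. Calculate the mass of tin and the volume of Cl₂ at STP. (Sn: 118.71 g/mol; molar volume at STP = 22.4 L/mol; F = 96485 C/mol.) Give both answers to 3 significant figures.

Q = 15.2 × 26388 = 4.011×10^5 C; n(e⁻) = 4.011×10^5 / 96485 = 4.157 mol
Cathode: Sn²⁺ + 2e⁻ → Sn → n(Sn) = 4.157/2 = 2.079 mol → 247 g
Anode: 2Cl⁻ → Cl₂ + 2e⁻ → n(Cl₂) = 4.157/2 = 2.079 mol → 46.6 L

247 g Sn; 46.6 L Cl₂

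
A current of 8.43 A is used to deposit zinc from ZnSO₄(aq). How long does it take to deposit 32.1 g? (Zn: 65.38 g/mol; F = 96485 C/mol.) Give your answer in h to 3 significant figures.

n(Zn) = 32.1 / 65.38 = 0.4910 mol
Zn²⁺ + 2e⁻ → Zn, so n(e⁻) = 2 × 0.4910 = 0.9820 mol
Q = 0.9820 × 96485 = 94750 C
t = Q / I = 94750 / 8.43 = 11240 s = 3.12 h

3.12 h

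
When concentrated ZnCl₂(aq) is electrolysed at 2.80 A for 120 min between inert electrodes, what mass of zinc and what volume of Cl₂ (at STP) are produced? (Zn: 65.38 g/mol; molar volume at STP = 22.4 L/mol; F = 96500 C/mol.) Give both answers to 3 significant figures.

6.83 g Zn; 2.34 L Cl₂

Q = 2.80 × 7200 = 20160 C; n(e⁻) = 20160 / 96500 = 0.2089 mol
Cathode: Zn²⁺ + 2e⁻ → Zn → n(Zn) = 0.2089/2 = 0.1045 mol → 6.83 g
Anode: 2Cl⁻ → Cl₂ + 2e⁻ → n(Cl₂) = 0.2089/2 = 0.1045 mol → 2.34 L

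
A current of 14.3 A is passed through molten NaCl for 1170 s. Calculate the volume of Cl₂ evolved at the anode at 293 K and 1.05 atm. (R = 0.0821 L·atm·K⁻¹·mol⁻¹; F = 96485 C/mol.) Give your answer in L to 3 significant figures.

1.99 L

Q = It = 14.3 × 1170 = 16730 C
n(e⁻) = 16730 / 96485 = 0.1734 mol
2Cl⁻ → Cl₂ + 2e⁻, so n(Cl₂) = 0.1734 / 2 = 0.08670 mol
V = nRT/P = 0.08670 × 0.0821 × 293 / 1.05 = 1.986 L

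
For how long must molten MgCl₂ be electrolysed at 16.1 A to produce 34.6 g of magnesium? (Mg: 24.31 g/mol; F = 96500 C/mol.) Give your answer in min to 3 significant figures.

n(Mg) = 34.6 / 24.31 = 1.423 mol
Mg²⁺ + 2e⁻ → Mg, so n(e⁻) = 2 × 1.423 = 2.846 mol
Q = 2.846 × 96500 = 2.746×10^5 C
t = Q / I = 2.746×10^5 / 16.1 = 17060 s = 284 min

284 min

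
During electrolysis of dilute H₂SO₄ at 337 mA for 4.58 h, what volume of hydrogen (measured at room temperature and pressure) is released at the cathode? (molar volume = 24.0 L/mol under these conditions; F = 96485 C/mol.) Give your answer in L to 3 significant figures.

Q = It = 0.337 × 16488 = 5556 C
n(e⁻) = Q/F = 5556/96485 = 0.05758 mol
2H⁺ + 2e⁻ → H₂, so n(H₂) = 0.05758 / 2 = 0.02879 mol
V = 0.02879 × 24.0 = 0.6910 L

0.691 L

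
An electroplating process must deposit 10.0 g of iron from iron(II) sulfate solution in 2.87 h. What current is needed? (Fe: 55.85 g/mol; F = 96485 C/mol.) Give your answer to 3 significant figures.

n(Fe) = 10.0 / 55.85 = 0.1791 mol
Fe²⁺ + 2e⁻ → Fe, so n(e⁻) = 2 × 0.1791 = 0.3582 mol
Q = 0.3582 × 96485 = 34560 C
I = Q / t = 34560 / 10332 s = 3.34 A

3.34 A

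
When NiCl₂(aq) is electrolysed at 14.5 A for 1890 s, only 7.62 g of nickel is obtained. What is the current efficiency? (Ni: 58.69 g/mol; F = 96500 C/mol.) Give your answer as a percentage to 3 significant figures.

Q = 14.5 × 1890 = 27410 C
n(e⁻) = 27410 / 96500 = 0.2840 mol
Ni²⁺ + 2e⁻ → Ni, so theoretical n(Ni) = 0.1420 mol → 8.334 g
Efficiency = 7.62 / 8.334 = 0.9143 = 91.4%

91.4%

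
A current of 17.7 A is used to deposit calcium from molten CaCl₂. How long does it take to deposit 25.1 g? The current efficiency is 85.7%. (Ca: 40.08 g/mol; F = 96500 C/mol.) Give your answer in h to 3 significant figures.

2.21 h

n(Ca) = 25.1 / 40.08 = 0.6262 mol
Ca²⁺ + 2e⁻ → Ca, so n(e⁻) = 2 × 0.6262 = 1.252 mol
Q = 1.252 × 96500 / 0.857 = 1.410×10^5 C
t = Q / I = 1.410×10^5 / 17.7 = 7966 s = 2.21 h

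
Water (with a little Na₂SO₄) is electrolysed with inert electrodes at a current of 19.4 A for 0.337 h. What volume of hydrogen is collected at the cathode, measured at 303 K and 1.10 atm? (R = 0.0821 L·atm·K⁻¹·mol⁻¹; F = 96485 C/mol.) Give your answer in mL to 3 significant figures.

2760 mL

Q = 19.4 A × 1213.2 s = 23540 C
n(e⁻) = 23540 / 96485 = 0.2440 mol
2H⁺ + 2e⁻ → H₂, so n(H₂) = 0.2440 / 2 = 0.1220 mol
V = nRT/P = 0.1220 × 0.0821 × 303 / 1.10 = 2.759 L
= 2760 mL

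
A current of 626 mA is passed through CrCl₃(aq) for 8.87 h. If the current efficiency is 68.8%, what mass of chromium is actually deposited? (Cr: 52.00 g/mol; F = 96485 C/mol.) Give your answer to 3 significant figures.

Q = 0.626 × 31932 = 19990 C
n(e⁻) = 19990 / 96485 = 0.2072 mol
Cr³⁺ + 3e⁻ → Cr, so theoretical m(Cr) = 0.06907 × 52.00 = 3.592 g
Actual mass = 68.8% × 3.592 = 2.47 g

2.47 g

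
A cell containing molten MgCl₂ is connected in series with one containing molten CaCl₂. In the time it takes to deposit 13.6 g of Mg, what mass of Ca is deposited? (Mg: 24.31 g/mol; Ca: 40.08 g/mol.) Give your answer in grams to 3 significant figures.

22.4 g

n(Mg) = 13.6 / 24.31 = 0.5594 mol
Mg²⁺ + 2e⁻ → Mg, so n(e⁻) = 2 × 0.5594 = 1.119 mol
Since the cells are in series, n(e⁻) in the Ca cell is also 1.119 mol.
Ca²⁺ + 2e⁻ → Ca, so n(Ca) = 1.119 / 2 = 0.5595 mol
m(Ca) = 0.5595 × 40.08 = 22.4 g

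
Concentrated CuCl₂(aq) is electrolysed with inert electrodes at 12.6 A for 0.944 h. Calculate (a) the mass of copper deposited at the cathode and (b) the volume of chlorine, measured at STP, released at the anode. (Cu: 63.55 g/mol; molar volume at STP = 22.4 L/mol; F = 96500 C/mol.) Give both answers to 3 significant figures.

Q = 12.6 × 3398.4 = 42820 C; n(e⁻) = 42820 / 96500 = 0.4437 mol
Cathode: Cu²⁺ + 2e⁻ → Cu → n(Cu) = 0.4437/2 = 0.2219 mol → 14.1 g
Anode: 2Cl⁻ → Cl₂ + 2e⁻ → n(Cl₂) = 0.4437/2 = 0.2219 mol → 4.97 L

14.1 g Cu; 4.97 L Cl₂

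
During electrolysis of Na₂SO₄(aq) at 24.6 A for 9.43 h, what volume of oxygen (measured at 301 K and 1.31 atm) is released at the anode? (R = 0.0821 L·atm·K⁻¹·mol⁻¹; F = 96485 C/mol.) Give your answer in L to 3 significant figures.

Q = It = 24.6 × 33948 = 8.351×10^5 C
Moles of electrons = 8.351×10^5 / 96485 = 8.655 mol
2H₂O → O₂ + 4H⁺ + 4e⁻, so n(O₂) = 8.655 / 4 = 2.164 mol
V = nRT/P = 2.164 × 0.0821 × 301 / 1.31 = 40.82 L

40.8 L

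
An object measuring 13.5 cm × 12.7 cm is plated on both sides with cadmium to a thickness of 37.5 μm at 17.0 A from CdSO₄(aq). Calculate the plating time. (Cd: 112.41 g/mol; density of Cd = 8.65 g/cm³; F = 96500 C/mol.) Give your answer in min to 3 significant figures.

Plated area = 2 × 13.5 × 12.7 = 342.9 cm²
Volume = 342.9 × 37.5×10⁻⁴ cm = 1.286 cm³
m(Cd) = 1.286 × 8.65 = 11.12 g
n(Cd) = 11.12 / 112.41 = 0.09892 mol; n(e⁻) = 2 × 0.09892 = 0.1978 mol
Q = 0.1978 × 96500 = 19090 C
t = 19090 / 17.0 = 1123 s = 18.7 min

18.7 min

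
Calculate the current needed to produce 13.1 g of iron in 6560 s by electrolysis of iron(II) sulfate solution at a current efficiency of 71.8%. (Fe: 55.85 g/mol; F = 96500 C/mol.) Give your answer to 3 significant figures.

n(Fe) = 13.1 / 55.85 = 0.2346 mol
Fe²⁺ + 2e⁻ → Fe, so n(e⁻) = 2 × 0.2346 = 0.4692 mol
Q = 0.4692 × 96500 / 0.718 = 63060 C
I = Q / t = 63060 / 6560 s = 9.61 A

9.61 A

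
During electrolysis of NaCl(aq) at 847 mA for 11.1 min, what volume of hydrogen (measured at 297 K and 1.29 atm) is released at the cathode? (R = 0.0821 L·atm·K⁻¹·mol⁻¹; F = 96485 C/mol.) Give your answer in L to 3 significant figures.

Charge passed = 0.847 × 666 = 564.1 C
n(e⁻) = 564.1 / 96485 = 0.005847 mol
2H⁺ + 2e⁻ → H₂, so n(H₂) = 0.005847 / 2 = 0.002924 mol
V = nRT/P = 0.002924 × 0.0821 × 297 / 1.29 = 0.05527 L

0.0553 L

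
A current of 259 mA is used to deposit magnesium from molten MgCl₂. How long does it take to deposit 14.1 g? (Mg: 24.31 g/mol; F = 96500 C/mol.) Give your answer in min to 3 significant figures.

7200 min

n(Mg) = 14.1 / 24.31 = 0.5800 mol
Mg²⁺ + 2e⁻ → Mg, so n(e⁻) = 2 × 0.5800 = 1.160 mol
Q = 1.160 × 96500 = 1.119×10^5 C
t = Q / I = 1.119×10^5 / 0.259 = 4.320×10^5 s = 7200 min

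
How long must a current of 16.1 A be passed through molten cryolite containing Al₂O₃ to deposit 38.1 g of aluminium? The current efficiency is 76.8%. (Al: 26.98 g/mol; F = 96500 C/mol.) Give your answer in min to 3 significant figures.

n(Al) = 38.1 / 26.98 = 1.412 mol
Al³⁺ + 3e⁻ → Al, so n(e⁻) = 3 × 1.412 = 4.236 mol
Q = 4.236 × 96500 / 0.768 = 5.323×10^5 C
t = Q / I = 5.323×10^5 / 16.1 = 33060 s = 551 min

551 min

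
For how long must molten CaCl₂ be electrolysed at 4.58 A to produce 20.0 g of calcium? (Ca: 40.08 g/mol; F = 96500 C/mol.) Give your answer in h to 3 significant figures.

n(Ca) = 20.0 / 40.08 = 0.4990 mol
Ca²⁺ + 2e⁻ → Ca, so n(e⁻) = 2 × 0.4990 = 0.9980 mol
Q = 0.9980 × 96500 = 96310 C
t = Q / I = 96310 / 4.58 = 21030 s = 5.84 h

5.84 h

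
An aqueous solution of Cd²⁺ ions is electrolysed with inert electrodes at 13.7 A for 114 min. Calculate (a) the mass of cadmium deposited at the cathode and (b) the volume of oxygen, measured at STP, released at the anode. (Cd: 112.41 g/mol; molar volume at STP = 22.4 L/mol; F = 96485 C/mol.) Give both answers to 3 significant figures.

54.6 g Cd; 5.44 L O₂

Q = 13.7 × 6840 = 93710 C; n(e⁻) = 93710 / 96485 = 0.9712 mol
Cathode: Cd²⁺ + 2e⁻ → Cd → n(Cd) = 0.9712/2 = 0.4856 mol → 54.6 g
Anode: 2H₂O → O₂ + 4H⁺ + 4e⁻ → n(O₂) = 0.9712/4 = 0.2428 mol → 5.44 L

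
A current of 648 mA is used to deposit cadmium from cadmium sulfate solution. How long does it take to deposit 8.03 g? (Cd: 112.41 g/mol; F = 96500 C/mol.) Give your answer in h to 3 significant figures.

5.91 h

n(Cd) = 8.03 / 112.41 = 0.07143 mol
Cd²⁺ + 2e⁻ → Cd, so n(e⁻) = 2 × 0.07143 = 0.1429 mol
Q = 0.1429 × 96500 = 13790 C
t = Q / I = 13790 / 0.648 = 21280 s = 5.91 h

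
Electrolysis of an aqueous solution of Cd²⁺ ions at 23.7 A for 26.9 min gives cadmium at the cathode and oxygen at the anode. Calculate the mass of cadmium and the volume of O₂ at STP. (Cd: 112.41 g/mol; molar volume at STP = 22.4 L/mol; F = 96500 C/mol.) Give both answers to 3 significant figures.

22.3 g Cd; 2.22 L O₂

Q = 23.7 × 1614 = 38250 C; n(e⁻) = 38250 / 96500 = 0.3964 mol
Cathode: Cd²⁺ + 2e⁻ → Cd → n(Cd) = 0.3964/2 = 0.1982 mol → 22.3 g
Anode: 2H₂O → O₂ + 4H⁺ + 4e⁻ → n(O₂) = 0.3964/4 = 0.09910 mol → 2.22 L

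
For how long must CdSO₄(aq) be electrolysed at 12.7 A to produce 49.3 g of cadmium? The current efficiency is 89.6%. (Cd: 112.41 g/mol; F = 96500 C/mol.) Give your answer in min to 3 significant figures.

124 min

n(Cd) = 49.3 / 112.41 = 0.4386 mol
Cd²⁺ + 2e⁻ → Cd, so n(e⁻) = 2 × 0.4386 = 0.8772 mol
Q = 0.8772 × 96500 / 0.896 = 94480 C
t = Q / I = 94480 / 12.7 = 7439 s = 124 min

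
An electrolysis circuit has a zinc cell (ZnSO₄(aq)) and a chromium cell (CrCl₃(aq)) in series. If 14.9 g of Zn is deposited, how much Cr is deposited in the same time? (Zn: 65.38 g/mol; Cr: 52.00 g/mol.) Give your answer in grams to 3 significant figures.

n(Zn) = 14.9 / 65.38 = 0.2279 mol
Zn²⁺ + 2e⁻ → Zn, so n(e⁻) = 2 × 0.2279 = 0.4558 mol
Same current for the same time ⇒ same n(e⁻) = 0.4558 mol in both cells.
Cr³⁺ + 3e⁻ → Cr, so n(Cr) = 0.4558 / 3 = 0.1519 mol
m(Cr) = 0.1519 × 52.00 = 7.90 g

7.90 g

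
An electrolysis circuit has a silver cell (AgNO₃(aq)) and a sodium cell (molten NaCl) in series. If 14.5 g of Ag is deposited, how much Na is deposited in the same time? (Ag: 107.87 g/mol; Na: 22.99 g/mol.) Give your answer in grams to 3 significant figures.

n(Ag) = 14.5 / 107.87 = 0.1344 mol
Ag⁺ + e⁻ → Ag, so n(e⁻) = 0.1344 mol
Since the cells are in series, n(e⁻) in the Na cell is also 0.1344 mol.
Na⁺ + e⁻ → Na, so n(Na) = 0.1344 mol
m(Na) = 0.1344 × 22.99 = 3.09 g

3.09 g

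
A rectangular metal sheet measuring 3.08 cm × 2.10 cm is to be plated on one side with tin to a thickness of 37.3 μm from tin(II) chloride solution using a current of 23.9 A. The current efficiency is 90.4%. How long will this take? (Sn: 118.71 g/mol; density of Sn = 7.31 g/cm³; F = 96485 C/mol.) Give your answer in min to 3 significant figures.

0.221 min

Plated area = 3.08 × 2.10 = 6.468 cm²
Volume = 6.468 × 37.3×10⁻⁴ cm = 0.02413 cm³
m(Sn) = 0.02413 × 7.31 = 0.1764 g
n(Sn) = 0.1764 / 118.71 = 0.001486 mol; n(e⁻) = 2 × 0.001486 = 0.002972 mol
Q = 0.002972 × 96485 / 0.904 = 317.2 C
t = 317.2 / 23.9 = 13.27 s = 0.221 min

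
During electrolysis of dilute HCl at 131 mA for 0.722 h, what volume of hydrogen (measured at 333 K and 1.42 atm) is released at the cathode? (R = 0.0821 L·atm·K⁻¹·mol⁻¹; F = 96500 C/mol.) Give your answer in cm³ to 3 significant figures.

Q = 0.131 A × 2599.2 s = 340.5 C
n(e⁻) = Q/F = 340.5/96500 = 0.003528 mol
2H⁺ + 2e⁻ → H₂, so n(H₂) = 0.003528 / 2 = 0.001764 mol
V = nRT/P = 0.001764 × 0.0821 × 333 / 1.42 = 0.03396 L
= 34.0 cm³

34.0 cm³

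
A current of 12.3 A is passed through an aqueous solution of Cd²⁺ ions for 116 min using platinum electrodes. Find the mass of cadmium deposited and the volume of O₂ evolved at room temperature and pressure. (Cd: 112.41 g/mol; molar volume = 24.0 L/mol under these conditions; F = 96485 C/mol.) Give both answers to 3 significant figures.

49.9 g Cd; 5.32 L O₂

Q = 12.3 × 6960 = 85610 C; n(e⁻) = 85610 / 96485 = 0.8873 mol
Cathode: Cd²⁺ + 2e⁻ → Cd → n(Cd) = 0.8873/2 = 0.4437 mol → 49.9 g
Anode: 2H₂O → O₂ + 4H⁺ + 4e⁻ → n(O₂) = 0.8873/4 = 0.2218 mol → 5.32 L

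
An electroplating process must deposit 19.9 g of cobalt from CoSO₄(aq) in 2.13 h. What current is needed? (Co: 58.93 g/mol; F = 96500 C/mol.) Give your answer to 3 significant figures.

n(Co) = 19.9 / 58.93 = 0.3377 mol
Co²⁺ + 2e⁻ → Co, so n(e⁻) = 2 × 0.3377 = 0.6754 mol
Q = 0.6754 × 96500 = 65180 C
I = Q / t = 65180 / 7668 s = 8.50 A

8.50 A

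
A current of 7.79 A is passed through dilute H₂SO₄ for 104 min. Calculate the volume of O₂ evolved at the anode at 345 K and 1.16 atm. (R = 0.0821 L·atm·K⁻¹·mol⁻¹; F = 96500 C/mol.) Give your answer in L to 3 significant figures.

3.07 L

Charge passed = 7.79 × 6240 = 48610 C
n(e⁻) = Q/F = 48610/96500 = 0.5037 mol
2H₂O → O₂ + 4H⁺ + 4e⁻, so n(O₂) = 0.5037 / 4 = 0.1259 mol
V = nRT/P = 0.1259 × 0.0821 × 345 / 1.16 = 3.074 L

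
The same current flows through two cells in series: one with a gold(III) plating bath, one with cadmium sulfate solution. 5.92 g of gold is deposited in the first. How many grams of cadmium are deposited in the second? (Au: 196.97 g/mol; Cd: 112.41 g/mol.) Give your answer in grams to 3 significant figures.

n(Au) = 5.92 / 196.97 = 0.03006 mol
Au³⁺ + 3e⁻ → Au, so n(e⁻) = 3 × 0.03006 = 0.09018 mol
Same current for the same time ⇒ same n(e⁻) = 0.09018 mol in both cells.
Cd²⁺ + 2e⁻ → Cd, so n(Cd) = 0.09018 / 2 = 0.04509 mol
m(Cd) = 0.04509 × 112.41 = 5.07 g

5.07 g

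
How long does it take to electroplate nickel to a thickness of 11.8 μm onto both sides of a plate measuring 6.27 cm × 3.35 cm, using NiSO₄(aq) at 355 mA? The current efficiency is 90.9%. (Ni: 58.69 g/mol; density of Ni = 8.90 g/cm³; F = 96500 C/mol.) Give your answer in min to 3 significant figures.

Plated area = 2 × 6.27 × 3.35 = 42.01 cm²
Volume = 42.01 × 11.8×10⁻⁴ cm = 0.04957 cm³
m(Ni) = 0.04957 × 8.90 = 0.4412 g
n(Ni) = 0.4412 / 58.69 = 0.007517 mol; n(e⁻) = 2 × 0.007517 = 0.01503 mol
Q = 0.01503 × 96500 / 0.909 = 1596 C
t = 1596 / 0.355 = 4496 s = 74.9 min

74.9 min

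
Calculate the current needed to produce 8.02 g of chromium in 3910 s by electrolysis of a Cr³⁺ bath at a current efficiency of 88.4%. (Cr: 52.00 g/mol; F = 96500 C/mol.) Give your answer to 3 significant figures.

n(Cr) = 8.02 / 52.00 = 0.1542 mol
Cr³⁺ + 3e⁻ → Cr, so n(e⁻) = 3 × 0.1542 = 0.4626 mol
Q = 0.4626 × 96500 / 0.884 = 50500 C
I = Q / t = 50500 / 3910 s = 12.9 A

12.9 A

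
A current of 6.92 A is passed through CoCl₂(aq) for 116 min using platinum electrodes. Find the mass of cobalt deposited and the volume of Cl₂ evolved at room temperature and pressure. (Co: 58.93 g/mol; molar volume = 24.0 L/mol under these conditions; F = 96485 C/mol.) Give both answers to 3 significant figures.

Q = 6.92 × 6960 = 48160 C; n(e⁻) = 48160 / 96485 = 0.4991 mol
Cathode: Co²⁺ + 2e⁻ → Co → n(Co) = 0.4991/2 = 0.2496 mol → 14.7 g
Anode: 2Cl⁻ → Cl₂ + 2e⁻ → n(Cl₂) = 0.4991/2 = 0.2496 mol → 5.99 L

14.7 g Co; 5.99 L Cl₂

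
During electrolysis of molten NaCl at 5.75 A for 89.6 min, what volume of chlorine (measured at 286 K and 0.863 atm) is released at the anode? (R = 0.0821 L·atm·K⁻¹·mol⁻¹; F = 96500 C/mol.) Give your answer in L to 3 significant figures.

Q = 5.75 A × 5376 s = 30910 C
n(e⁻) = 30910 / 96500 = 0.3203 mol
2Cl⁻ → Cl₂ + 2e⁻, so n(Cl₂) = 0.3203 / 2 = 0.1602 mol
V = nRT/P = 0.1602 × 0.0821 × 286 / 0.863 = 4.359 L

4.36 L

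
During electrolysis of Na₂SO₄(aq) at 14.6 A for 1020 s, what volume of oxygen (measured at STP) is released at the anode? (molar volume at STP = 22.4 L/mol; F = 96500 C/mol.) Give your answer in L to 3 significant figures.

Q = 14.6 A × 1020 s = 14890 C
n(e⁻) = Q/F = 14890/96500 = 0.1543 mol
2H₂O → O₂ + 4H⁺ + 4e⁻, so n(O₂) = 0.1543 / 4 = 0.03858 mol
V = 0.03858 × 22.4 = 0.8642 L

0.864 L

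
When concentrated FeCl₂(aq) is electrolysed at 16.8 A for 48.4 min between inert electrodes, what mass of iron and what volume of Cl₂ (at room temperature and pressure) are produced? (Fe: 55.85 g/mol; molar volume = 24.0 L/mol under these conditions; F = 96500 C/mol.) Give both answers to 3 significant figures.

14.1 g Fe; 6.07 L Cl₂

Q = 16.8 × 2904 = 48790 C; n(e⁻) = 48790 / 96500 = 0.5056 mol
Cathode: Fe²⁺ + 2e⁻ → Fe → n(Fe) = 0.5056/2 = 0.2528 mol → 14.1 g
Anode: 2Cl⁻ → Cl₂ + 2e⁻ → n(Cl₂) = 0.5056/2 = 0.2528 mol → 6.07 L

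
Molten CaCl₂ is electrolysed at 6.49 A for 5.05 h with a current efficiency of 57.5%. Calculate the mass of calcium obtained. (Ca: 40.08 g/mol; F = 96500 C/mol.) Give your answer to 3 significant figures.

14.1 g

Q = 6.49 × 18180 = 1.180×10^5 C
n(e⁻) = 1.180×10^5 / 96500 = 1.223 mol
Ca²⁺ + 2e⁻ → Ca, so theoretical m(Ca) = 0.6115 × 40.08 = 24.51 g
Actual mass = 57.5% × 24.51 = 14.1 g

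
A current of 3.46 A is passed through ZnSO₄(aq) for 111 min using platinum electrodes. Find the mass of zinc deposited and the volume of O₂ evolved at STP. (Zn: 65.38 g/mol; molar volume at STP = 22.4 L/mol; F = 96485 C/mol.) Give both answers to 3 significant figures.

Q = 3.46 × 6660 = 23040 C; n(e⁻) = 23040 / 96485 = 0.2388 mol
Cathode: Zn²⁺ + 2e⁻ → Zn → n(Zn) = 0.2388/2 = 0.1194 mol → 7.81 g
Anode: 2H₂O → O₂ + 4H⁺ + 4e⁻ → n(O₂) = 0.2388/4 = 0.05970 mol → 1.34 L

7.81 g Zn; 1.34 L O₂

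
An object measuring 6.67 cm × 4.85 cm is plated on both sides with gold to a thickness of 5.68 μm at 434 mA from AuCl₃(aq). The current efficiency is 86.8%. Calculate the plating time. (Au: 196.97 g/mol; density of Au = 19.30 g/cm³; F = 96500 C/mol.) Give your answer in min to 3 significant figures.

Plated area = 2 × 6.67 × 4.85 = 64.70 cm²
Volume = 64.70 × 5.68×10⁻⁴ cm = 0.03675 cm³
m(Au) = 0.03675 × 19.30 = 0.7093 g
n(Au) = 0.7093 / 196.97 = 0.003601 mol; n(e⁻) = 3 × 0.003601 = 0.01080 mol
Q = 0.01080 × 96500 / 0.868 = 1201 C
t = 1201 / 0.434 = 2767 s = 46.1 min

46.1 min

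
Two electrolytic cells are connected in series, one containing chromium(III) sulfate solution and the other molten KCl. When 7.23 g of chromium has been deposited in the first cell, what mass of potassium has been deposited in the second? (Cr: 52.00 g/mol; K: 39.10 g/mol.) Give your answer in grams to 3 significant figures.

n(Cr) = 7.23 / 52.00 = 0.1390 mol
Cr³⁺ + 3e⁻ → Cr, so n(e⁻) = 3 × 0.1390 = 0.4170 mol
In series, the same 0.4170 mol of electrons flows through the second cell.
K⁺ + e⁻ → K, so n(K) = 0.4170 mol
m(K) = 0.4170 × 39.10 = 16.3 g

16.3 g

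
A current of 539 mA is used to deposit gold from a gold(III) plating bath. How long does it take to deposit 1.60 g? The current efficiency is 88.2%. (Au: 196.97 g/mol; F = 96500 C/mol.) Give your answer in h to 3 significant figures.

n(Au) = 1.60 / 196.97 = 0.008123 mol
Au³⁺ + 3e⁻ → Au, so n(e⁻) = 3 × 0.008123 = 0.02437 mol
Q = 0.02437 × 96500 / 0.882 = 2666 C
t = Q / I = 2666 / 0.539 = 4946 s = 1.37 h

1.37 h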